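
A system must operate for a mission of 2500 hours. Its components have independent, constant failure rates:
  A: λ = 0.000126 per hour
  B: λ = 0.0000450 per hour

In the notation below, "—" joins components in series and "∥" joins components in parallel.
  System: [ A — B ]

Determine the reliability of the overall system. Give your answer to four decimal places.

0.6521

R(A) = exp(−0.000126 × 2500) = 0.729789
R(B) = exp(−0.0000450 × 2500) = 0.893597
Series (A and B): 0.729789 × 0.893597 = 0.6521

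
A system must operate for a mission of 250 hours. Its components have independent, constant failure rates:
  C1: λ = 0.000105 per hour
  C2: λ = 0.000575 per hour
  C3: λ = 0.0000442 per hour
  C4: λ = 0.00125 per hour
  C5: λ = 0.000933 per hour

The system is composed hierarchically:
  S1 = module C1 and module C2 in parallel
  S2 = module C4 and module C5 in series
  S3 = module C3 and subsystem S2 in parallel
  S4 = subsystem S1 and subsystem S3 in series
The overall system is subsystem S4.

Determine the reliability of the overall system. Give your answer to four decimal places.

0.9919

R(C1) = exp(−0.000105 × 250) = 0.974092
R(C2) = exp(−0.000575 × 250) = 0.866104
R(C3) = exp(−0.0000442 × 250) = 0.989011
R(C4) = exp(−0.00125 × 250) = 0.731616
R(C5) = exp(−0.000933 × 250) = 0.791956
Parallel (C1 and C2): 1 − (1 − 0.974092)(1 − 0.866104) = 0.996531
Series (C4 and C5): 0.731616 × 0.791956 = 0.579408
Parallel (C3 and [0.579408]): 1 − (1 − 0.989011)(1 − 0.579408) = 0.995378
Series ([0.996531] and [0.995378]): 0.996531 × 0.995378 = 0.9919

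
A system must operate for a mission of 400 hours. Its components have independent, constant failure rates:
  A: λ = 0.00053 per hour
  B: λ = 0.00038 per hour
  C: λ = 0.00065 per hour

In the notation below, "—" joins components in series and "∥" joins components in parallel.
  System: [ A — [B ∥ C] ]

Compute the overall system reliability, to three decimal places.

0.783

R(A) = exp(−0.00053 × 400) = 0.80896
R(B) = exp(−0.00038 × 400) = 0.85899
R(C) = exp(−0.00065 × 400) = 0.77105
Parallel (B and C): 1 − (1 − 0.85899)(1 − 0.77105) = 0.96772
Series (A and [0.96772]): 0.80896 × 0.96772 = 0.783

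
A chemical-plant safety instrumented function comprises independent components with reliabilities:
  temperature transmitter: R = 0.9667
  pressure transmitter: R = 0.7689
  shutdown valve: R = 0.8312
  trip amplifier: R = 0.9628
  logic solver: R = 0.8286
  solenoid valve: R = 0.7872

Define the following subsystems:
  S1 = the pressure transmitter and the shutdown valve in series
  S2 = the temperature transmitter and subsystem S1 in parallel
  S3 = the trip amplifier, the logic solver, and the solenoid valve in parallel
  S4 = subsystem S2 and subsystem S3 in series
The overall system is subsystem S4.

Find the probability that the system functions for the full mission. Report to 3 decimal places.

Series (pressure transmitter and shutdown valve): 0.76890 × 0.83120 = 0.63911
Parallel (temperature transmitter and [0.63911]): 1 − (1 − 0.96670)(1 − 0.63911) = 0.98798
Parallel (trip amplifier, logic solver, and solenoid valve): 1 − (1 − 0.96280)(1 − 0.82860)(1 − 0.78720) = 0.99864
Series ([0.98798] and [0.99864]): 0.98798 × 0.99864 = 0.987

0.987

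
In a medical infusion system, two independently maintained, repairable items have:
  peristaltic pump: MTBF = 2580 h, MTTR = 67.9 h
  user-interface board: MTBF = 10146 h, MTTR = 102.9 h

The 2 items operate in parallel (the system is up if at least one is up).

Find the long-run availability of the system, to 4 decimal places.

0.9997

A(peristaltic pump) = MTBF/(MTBF+MTTR) = 2580/(2580+67.9) = 0.974357
A(user-interface board) = MTBF/(MTBF+MTTR) = 10146/(10146+102.9) = 0.989960
Parallel availability: 1 − (1 − 0.974357)(1 − 0.989960) = 0.9997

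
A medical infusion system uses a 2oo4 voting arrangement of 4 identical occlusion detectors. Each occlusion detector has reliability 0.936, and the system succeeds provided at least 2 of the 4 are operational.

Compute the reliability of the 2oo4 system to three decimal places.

R = Σ_{i=2}^{4} C(4,i) p^i (1−p)^{4−i} with p = 0.936
C(4,2)·0.936^2·0.064^2 = 0.02153
C(4,3)·0.936^3·0.064^1 = 0.20993
C(4,4)·0.936^4·0.064^0 = 0.76754
Sum = 0.999

0.999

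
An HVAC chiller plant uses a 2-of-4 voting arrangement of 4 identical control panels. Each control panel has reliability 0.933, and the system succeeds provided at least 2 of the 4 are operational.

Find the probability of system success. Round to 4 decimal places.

0.9989

R = Σ_{i=2}^{4} C(4,i) p^i (1−p)^{4−i} with p = 0.933
C(4,2)·0.933^2·0.067^2 = 0.023446
C(4,3)·0.933^3·0.067^1 = 0.217661
C(4,4)·0.933^4·0.067^0 = 0.757751
Sum = 0.9989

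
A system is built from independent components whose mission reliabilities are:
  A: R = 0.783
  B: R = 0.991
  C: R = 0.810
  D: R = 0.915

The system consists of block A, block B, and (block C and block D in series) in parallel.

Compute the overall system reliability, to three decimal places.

Series (C and D): 0.81000 × 0.91500 = 0.74115
Parallel (A, B, and [0.74115]): 1 − (1 − 0.78300)(1 − 0.99100)(1 − 0.74115) = 0.999

0.999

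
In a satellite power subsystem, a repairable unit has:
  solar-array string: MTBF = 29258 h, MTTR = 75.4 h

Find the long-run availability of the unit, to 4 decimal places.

A(solar-array string) = MTBF/(MTBF+MTTR) = 29258/(29258+75.4) = 0.9974

0.9974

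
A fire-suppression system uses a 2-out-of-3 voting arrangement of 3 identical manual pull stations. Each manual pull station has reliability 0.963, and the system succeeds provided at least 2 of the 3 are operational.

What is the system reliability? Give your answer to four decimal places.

R = Σ_{i=2}^{3} C(3,i) p^i (1−p)^{3−i} with p = 0.963
C(3,2)·0.963^2·0.037^1 = 0.102938
C(3,3)·0.963^3·0.037^0 = 0.893056
Sum = 0.9960

0.9960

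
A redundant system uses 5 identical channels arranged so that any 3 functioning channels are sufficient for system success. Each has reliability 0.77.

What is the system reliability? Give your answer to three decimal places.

0.916

R = Σ_{i=3}^{5} C(5,i) p^i (1−p)^{5−i} with p = 0.77
C(5,3)·0.77^3·0.23^2 = 0.24151
C(5,4)·0.77^4·0.23^1 = 0.40426
C(5,5)·0.77^5·0.23^0 = 0.27068
Sum = 0.916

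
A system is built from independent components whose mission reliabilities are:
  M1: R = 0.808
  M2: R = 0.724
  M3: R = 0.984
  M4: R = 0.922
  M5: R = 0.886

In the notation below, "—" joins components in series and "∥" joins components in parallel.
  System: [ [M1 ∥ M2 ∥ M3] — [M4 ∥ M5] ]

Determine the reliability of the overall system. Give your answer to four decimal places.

0.9903

Parallel (M1, M2, and M3): 1 − (1 − 0.808000)(1 − 0.724000)(1 − 0.984000) = 0.999152
Parallel (M4 and M5): 1 − (1 − 0.922000)(1 − 0.886000) = 0.991108
Series ([0.999152] and [0.991108]): 0.999152 × 0.991108 = 0.9903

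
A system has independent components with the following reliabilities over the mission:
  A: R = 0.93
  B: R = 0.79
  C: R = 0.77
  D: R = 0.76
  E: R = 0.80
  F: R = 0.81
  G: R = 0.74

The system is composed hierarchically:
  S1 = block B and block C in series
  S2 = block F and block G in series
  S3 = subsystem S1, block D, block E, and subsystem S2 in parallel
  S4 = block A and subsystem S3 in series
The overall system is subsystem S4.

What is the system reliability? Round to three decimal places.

0.923

Series (B and C): 0.79000 × 0.77000 = 0.60830
Series (F and G): 0.81000 × 0.74000 = 0.59940
Parallel ([0.60830], D, E, and [0.59940]): 1 − (1 − 0.60830)(1 − 0.76000)(1 − 0.80000)(1 − 0.59940) = 0.99247
Series (A and [0.99247]): 0.93000 × 0.99247 = 0.923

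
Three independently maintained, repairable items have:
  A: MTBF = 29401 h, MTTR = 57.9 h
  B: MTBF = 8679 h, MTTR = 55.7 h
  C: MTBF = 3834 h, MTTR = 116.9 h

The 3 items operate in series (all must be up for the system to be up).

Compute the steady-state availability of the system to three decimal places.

A(A) = MTBF/(MTBF+MTTR) = 29401/(29401+57.9) = 0.998035
A(B) = MTBF/(MTBF+MTTR) = 8679/(8679+55.7) = 0.993623
A(C) = MTBF/(MTBF+MTTR) = 3834/(3834+116.9) = 0.970412
Series availability: 0.998035 × 0.993623 × 0.970412 = 0.962

0.962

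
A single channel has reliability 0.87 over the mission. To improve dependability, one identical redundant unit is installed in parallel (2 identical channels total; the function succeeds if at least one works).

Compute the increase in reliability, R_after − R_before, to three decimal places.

0.113

R_before = 0.87
R_after = 1 − (1 − 0.87)^2 = 0.983
ΔR = 0.983 − 0.87 = 0.113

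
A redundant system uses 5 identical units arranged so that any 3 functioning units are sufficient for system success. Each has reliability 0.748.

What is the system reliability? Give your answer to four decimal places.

0.8944

R = Σ_{i=3}^{5} C(5,i) p^i (1−p)^{5−i} with p = 0.748
C(5,3)·0.748^3·0.252^2 = 0.265770
C(5,4)·0.748^4·0.252^1 = 0.394436
C(5,5)·0.748^5·0.252^0 = 0.234157
Sum = 0.8944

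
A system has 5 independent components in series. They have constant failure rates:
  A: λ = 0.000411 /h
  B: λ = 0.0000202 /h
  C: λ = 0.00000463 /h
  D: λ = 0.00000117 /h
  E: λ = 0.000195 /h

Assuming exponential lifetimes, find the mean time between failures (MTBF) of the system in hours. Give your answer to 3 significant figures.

Series of exponential components: λ_sys = Σ λ_i
λ_sys = 0.000411 + 0.0000202 + 0.00000463 + 0.00000117 + 0.000195 = 6.3200e-04 /h
MTBF = 1 / λ_sys = 1580 h

1580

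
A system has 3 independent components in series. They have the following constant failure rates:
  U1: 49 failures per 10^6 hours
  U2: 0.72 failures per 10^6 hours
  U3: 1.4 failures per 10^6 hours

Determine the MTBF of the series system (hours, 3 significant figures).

Series of exponential components: λ_sys = Σ λ_i
λ_sys = 0.000049 + 0.00000072 + 0.0000014 = 5.1120e-05 /h
MTBF = 1 / λ_sys = 19600 h

19600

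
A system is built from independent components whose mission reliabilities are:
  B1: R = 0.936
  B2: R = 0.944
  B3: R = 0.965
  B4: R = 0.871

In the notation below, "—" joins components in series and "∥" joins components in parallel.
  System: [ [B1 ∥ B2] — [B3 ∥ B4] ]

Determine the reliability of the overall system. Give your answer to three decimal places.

0.992

Parallel (B1 and B2): 1 − (1 − 0.93600)(1 − 0.94400) = 0.99642
Parallel (B3 and B4): 1 − (1 − 0.96500)(1 − 0.87100) = 0.99549
Series ([0.99642] and [0.99549]): 0.99642 × 0.99549 = 0.992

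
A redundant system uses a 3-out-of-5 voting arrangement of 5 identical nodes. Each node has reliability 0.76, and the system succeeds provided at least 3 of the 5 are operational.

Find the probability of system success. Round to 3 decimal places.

R = Σ_{i=3}^{5} C(5,i) p^i (1−p)^{5−i} with p = 0.76
C(5,3)·0.76^3·0.24^2 = 0.25285
C(5,4)·0.76^4·0.24^1 = 0.40035
C(5,5)·0.76^5·0.24^0 = 0.25355
Sum = 0.907

0.907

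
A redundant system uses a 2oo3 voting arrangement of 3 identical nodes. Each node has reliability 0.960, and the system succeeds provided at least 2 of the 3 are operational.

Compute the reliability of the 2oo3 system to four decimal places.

R = Σ_{i=2}^{3} C(3,i) p^i (1−p)^{3−i} with p = 0.960
C(3,2)·0.960^2·0.040^1 = 0.110592
C(3,3)·0.960^3·0.040^0 = 0.884736
Sum = 0.9953

0.9953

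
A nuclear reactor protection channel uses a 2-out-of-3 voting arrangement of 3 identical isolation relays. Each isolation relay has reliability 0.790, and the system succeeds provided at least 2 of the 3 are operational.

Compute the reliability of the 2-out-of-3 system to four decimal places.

0.8862

R = Σ_{i=2}^{3} C(3,i) p^i (1−p)^{3−i} with p = 0.790
C(3,2)·0.790^2·0.210^1 = 0.393183
C(3,3)·0.790^3·0.210^0 = 0.493039
Sum = 0.8862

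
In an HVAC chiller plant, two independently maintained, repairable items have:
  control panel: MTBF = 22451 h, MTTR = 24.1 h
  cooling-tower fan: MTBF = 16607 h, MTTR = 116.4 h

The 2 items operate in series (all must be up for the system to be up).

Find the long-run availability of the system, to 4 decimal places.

A(control panel) = MTBF/(MTBF+MTTR) = 22451/(22451+24.1) = 0.998928
A(cooling-tower fan) = MTBF/(MTBF+MTTR) = 16607/(16607+116.4) = 0.993040
Series availability: 0.998928 × 0.993040 = 0.9920

0.9920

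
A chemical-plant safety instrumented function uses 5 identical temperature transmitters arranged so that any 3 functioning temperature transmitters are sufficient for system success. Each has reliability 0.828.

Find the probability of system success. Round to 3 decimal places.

0.961

R = Σ_{i=3}^{5} C(5,i) p^i (1−p)^{5−i} with p = 0.828
C(5,3)·0.828^3·0.172^2 = 0.16794
C(5,4)·0.828^4·0.172^1 = 0.40422
C(5,5)·0.828^5·0.172^0 = 0.38918
Sum = 0.961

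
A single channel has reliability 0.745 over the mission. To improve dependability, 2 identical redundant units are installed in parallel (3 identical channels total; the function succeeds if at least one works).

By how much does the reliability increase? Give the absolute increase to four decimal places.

R_before = 0.745
R_after = 1 − (1 − 0.745)^3 = 0.9834
ΔR = 0.9834 − 0.745 = 0.2384

0.2384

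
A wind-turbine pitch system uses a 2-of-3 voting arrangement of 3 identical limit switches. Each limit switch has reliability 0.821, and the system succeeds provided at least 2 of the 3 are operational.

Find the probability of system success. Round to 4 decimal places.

R = Σ_{i=2}^{3} C(3,i) p^i (1−p)^{3−i} with p = 0.821
C(3,2)·0.821^2·0.179^1 = 0.361960
C(3,3)·0.821^3·0.179^0 = 0.553388
Sum = 0.9153

0.9153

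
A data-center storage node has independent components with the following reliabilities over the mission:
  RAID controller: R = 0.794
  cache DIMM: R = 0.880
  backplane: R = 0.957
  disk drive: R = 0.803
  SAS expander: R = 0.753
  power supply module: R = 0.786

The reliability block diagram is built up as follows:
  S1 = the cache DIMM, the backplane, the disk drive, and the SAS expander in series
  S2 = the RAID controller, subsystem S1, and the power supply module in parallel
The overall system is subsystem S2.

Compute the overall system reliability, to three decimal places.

Series (cache DIMM, backplane, disk drive, and SAS expander): 0.88000 × 0.95700 × 0.80300 × 0.75300 = 0.50922
Parallel (RAID controller, [0.50922], and power supply module): 1 − (1 − 0.79400)(1 − 0.50922)(1 − 0.78600) = 0.978

0.978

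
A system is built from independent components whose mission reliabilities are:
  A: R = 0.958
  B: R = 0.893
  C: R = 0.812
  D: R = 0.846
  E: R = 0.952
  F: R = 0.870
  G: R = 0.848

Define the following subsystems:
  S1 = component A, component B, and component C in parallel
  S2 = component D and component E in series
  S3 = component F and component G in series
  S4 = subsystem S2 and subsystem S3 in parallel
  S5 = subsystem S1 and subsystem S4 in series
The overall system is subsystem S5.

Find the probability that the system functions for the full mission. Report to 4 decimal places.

Parallel (A, B, and C): 1 − (1 − 0.958000)(1 − 0.893000)(1 − 0.812000) = 0.999155
Series (D and E): 0.846000 × 0.952000 = 0.805392
Series (F and G): 0.870000 × 0.848000 = 0.737760
Parallel ([0.805392] and [0.737760]): 1 − (1 − 0.805392)(1 − 0.737760) = 0.948966
Series ([0.999155] and [0.948966]): 0.999155 × 0.948966 = 0.9482

0.9482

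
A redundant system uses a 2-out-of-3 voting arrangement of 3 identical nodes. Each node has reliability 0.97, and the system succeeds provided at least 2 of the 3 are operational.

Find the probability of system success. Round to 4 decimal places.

0.9974

R = Σ_{i=2}^{3} C(3,i) p^i (1−p)^{3−i} with p = 0.97
C(3,2)·0.97^2·0.03^1 = 0.084681
C(3,3)·0.97^3·0.03^0 = 0.912673
Sum = 0.9974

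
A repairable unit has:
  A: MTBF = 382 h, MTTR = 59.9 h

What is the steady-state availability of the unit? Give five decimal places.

A(A) = MTBF/(MTBF+MTTR) = 382/(382+59.9) = 0.86445

0.86445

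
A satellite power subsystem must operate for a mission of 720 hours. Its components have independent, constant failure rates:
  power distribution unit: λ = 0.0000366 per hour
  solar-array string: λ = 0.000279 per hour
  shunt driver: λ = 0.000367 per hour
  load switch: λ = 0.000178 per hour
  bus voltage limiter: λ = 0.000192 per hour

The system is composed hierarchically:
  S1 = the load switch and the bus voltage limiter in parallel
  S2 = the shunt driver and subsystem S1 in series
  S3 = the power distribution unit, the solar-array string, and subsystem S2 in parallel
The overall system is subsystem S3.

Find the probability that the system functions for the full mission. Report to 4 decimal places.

R(power distribution unit) = exp(−0.0000366 × 720) = 0.973992
R(solar-array string) = exp(−0.000279 × 720) = 0.818011
R(shunt driver) = exp(−0.000367 × 720) = 0.767789
R(load switch) = exp(−0.000178 × 720) = 0.879713
R(bus voltage limiter) = exp(−0.000192 × 720) = 0.870890
Parallel (load switch and bus voltage limiter): 1 − (1 − 0.879713)(1 − 0.870890) = 0.984470
Series (shunt driver and [0.984470]): 0.767789 × 0.984470 = 0.755865
Parallel (power distribution unit, solar-array string, and [0.755865]): 1 − (1 − 0.973992)(1 − 0.818011)(1 − 0.755865) = 0.9988

0.9988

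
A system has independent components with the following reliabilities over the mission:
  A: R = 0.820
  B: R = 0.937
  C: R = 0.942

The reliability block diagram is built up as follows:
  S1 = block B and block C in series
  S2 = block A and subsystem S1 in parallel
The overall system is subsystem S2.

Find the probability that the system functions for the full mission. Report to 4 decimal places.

Series (B and C): 0.937000 × 0.942000 = 0.882654
Parallel (A and [0.882654]): 1 − (1 − 0.820000)(1 − 0.882654) = 0.9789

0.9789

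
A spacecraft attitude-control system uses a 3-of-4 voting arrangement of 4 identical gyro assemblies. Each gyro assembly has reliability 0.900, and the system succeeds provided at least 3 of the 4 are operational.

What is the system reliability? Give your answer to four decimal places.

R = Σ_{i=3}^{4} C(4,i) p^i (1−p)^{4−i} with p = 0.900
C(4,3)·0.900^3·0.100^1 = 0.291600
C(4,4)·0.900^4·0.100^0 = 0.656100
Sum = 0.9477

0.9477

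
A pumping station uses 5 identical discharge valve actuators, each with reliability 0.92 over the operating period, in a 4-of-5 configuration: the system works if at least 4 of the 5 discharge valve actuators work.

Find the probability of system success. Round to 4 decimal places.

R = Σ_{i=4}^{5} C(5,i) p^i (1−p)^{5−i} with p = 0.92
C(5,4)·0.92^4·0.08^1 = 0.286557
C(5,5)·0.92^5·0.08^0 = 0.659082
Sum = 0.9456

0.9456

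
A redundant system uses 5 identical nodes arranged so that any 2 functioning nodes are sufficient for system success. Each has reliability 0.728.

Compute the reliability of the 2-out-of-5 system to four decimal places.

R = Σ_{i=2}^{5} C(5,i) p^i (1−p)^{5−i} with p = 0.728
C(5,2)·0.728^2·0.272^3 = 0.106652
C(5,3)·0.728^3·0.272^2 = 0.285451
C(5,4)·0.728^4·0.272^1 = 0.382001
C(5,5)·0.728^5·0.272^0 = 0.204483
Sum = 0.9786

0.9786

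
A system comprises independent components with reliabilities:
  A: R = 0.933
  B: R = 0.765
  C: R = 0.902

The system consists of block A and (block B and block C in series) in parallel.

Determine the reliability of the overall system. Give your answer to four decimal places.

Series (B and C): 0.765000 × 0.902000 = 0.690030
Parallel (A and [0.690030]): 1 − (1 − 0.933000)(1 − 0.690030) = 0.9792

0.9792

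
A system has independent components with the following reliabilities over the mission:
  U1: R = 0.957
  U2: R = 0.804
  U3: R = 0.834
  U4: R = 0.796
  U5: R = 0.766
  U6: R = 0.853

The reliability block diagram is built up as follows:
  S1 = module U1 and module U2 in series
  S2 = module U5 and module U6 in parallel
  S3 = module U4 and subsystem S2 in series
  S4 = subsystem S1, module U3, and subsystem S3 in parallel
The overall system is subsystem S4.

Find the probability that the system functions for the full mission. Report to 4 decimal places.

Series (U1 and U2): 0.957000 × 0.804000 = 0.769428
Parallel (U5 and U6): 1 − (1 − 0.766000)(1 − 0.853000) = 0.965602
Series (U4 and [0.965602]): 0.796000 × 0.965602 = 0.768619
Parallel ([0.769428], U3, and [0.768619]): 1 − (1 − 0.769428)(1 − 0.834000)(1 − 0.768619) = 0.9911

0.9911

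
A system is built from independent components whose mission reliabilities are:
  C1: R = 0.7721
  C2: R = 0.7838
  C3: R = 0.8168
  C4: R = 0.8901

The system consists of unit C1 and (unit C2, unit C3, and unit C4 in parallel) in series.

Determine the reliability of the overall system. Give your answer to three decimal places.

Parallel (C2, C3, and C4): 1 − (1 − 0.78380)(1 − 0.81680)(1 − 0.89010) = 0.99565
Series (C1 and [0.99565]): 0.77210 × 0.99565 = 0.769

0.769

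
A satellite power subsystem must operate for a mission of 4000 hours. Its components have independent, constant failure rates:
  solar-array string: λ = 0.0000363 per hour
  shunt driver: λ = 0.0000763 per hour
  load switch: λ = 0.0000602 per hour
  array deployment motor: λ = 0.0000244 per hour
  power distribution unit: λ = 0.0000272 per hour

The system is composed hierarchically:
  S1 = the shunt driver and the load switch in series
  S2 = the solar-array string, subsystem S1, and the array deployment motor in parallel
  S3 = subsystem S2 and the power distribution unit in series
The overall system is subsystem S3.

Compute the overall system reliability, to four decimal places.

R(solar-array string) = exp(−0.0000363 × 4000) = 0.864849
R(shunt driver) = exp(−0.0000763 × 4000) = 0.736976
R(load switch) = exp(−0.0000602 × 4000) = 0.785999
R(array deployment motor) = exp(−0.0000244 × 4000) = 0.907012
R(power distribution unit) = exp(−0.0000272 × 4000) = 0.896910
Series (shunt driver and load switch): 0.736976 × 0.785999 = 0.579262
Parallel (solar-array string, [0.579262], and array deployment motor): 1 − (1 − 0.864849)(1 − 0.579262)(1 − 0.907012) = 0.994712
Series ([0.994712] and power distribution unit): 0.994712 × 0.896910 = 0.8922

0.8922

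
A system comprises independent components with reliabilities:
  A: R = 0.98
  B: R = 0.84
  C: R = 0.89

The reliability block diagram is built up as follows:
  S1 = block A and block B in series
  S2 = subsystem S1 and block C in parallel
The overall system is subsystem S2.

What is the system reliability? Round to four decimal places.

0.9806

Series (A and B): 0.980000 × 0.840000 = 0.823200
Parallel ([0.823200] and C): 1 − (1 − 0.823200)(1 − 0.890000) = 0.9806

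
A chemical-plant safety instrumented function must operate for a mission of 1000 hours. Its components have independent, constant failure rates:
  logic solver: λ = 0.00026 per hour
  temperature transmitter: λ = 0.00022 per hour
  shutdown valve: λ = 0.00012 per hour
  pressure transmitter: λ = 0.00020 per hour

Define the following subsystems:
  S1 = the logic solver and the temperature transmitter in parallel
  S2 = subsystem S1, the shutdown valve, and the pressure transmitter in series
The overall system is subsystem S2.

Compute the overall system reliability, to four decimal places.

R(logic solver) = exp(−0.00026 × 1000) = 0.771052
R(temperature transmitter) = exp(−0.00022 × 1000) = 0.802519
R(shutdown valve) = exp(−0.00012 × 1000) = 0.886920
R(pressure transmitter) = exp(−0.00020 × 1000) = 0.818731
Parallel (logic solver and temperature transmitter): 1 − (1 − 0.771052)(1 − 0.802519) = 0.954787
Series ([0.954787], shutdown valve, and pressure transmitter): 0.954787 × 0.886920 × 0.818731 = 0.6933

0.6933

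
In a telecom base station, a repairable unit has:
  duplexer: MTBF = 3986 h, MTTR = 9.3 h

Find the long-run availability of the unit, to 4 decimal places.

0.9977

A(duplexer) = MTBF/(MTBF+MTTR) = 3986/(3986+9.3) = 0.9977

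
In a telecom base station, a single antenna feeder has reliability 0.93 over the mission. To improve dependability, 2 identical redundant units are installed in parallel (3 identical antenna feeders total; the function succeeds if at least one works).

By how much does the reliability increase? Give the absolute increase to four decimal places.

R_before = 0.93
R_after = 1 − (1 − 0.93)^3 = 0.9997
ΔR = 0.9997 − 0.93 = 0.0697

0.0697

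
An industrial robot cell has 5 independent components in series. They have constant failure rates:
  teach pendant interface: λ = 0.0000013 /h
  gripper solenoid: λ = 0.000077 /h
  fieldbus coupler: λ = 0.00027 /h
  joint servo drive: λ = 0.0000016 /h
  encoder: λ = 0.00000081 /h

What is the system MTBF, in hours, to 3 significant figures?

2850

Series of exponential components: λ_sys = Σ λ_i
λ_sys = 0.0000013 + 0.000077 + 0.00027 + 0.0000016 + 0.00000081 = 3.5071e-04 /h
MTBF = 1 / λ_sys = 2850 h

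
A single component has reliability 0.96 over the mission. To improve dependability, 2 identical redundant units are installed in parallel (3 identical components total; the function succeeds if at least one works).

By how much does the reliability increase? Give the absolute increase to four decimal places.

R_before = 0.96
R_after = 1 − (1 − 0.96)^3 = 0.9999
ΔR = 0.9999 − 0.96 = 0.0399

0.0399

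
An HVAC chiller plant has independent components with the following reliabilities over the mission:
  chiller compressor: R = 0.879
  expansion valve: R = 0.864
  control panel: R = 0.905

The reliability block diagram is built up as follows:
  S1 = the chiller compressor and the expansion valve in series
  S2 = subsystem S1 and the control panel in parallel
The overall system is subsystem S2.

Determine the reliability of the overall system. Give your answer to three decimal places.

Series (chiller compressor and expansion valve): 0.87900 × 0.86400 = 0.75946
Parallel ([0.75946] and control panel): 1 − (1 − 0.75946)(1 − 0.90500) = 0.977

0.977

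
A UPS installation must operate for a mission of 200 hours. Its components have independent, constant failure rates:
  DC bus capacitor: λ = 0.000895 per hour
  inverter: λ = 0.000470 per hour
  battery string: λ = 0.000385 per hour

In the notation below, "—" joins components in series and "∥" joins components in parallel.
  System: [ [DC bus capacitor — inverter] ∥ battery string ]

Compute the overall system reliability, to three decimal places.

0.982

R(DC bus capacitor) = exp(−0.000895 × 200) = 0.83611
R(inverter) = exp(−0.000470 × 200) = 0.91028
R(battery string) = exp(−0.000385 × 200) = 0.92589
Series (DC bus capacitor and inverter): 0.83611 × 0.91028 = 0.76109
Parallel ([0.76109] and battery string): 1 − (1 − 0.76109)(1 − 0.92589) = 0.982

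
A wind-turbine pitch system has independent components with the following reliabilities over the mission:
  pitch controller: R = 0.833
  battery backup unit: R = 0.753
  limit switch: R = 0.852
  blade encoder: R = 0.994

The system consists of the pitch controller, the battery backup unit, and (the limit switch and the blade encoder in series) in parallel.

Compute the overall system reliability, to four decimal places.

Series (limit switch and blade encoder): 0.852000 × 0.994000 = 0.846888
Parallel (pitch controller, battery backup unit, and [0.846888]): 1 − (1 − 0.833000)(1 − 0.753000)(1 − 0.846888) = 0.9937

0.9937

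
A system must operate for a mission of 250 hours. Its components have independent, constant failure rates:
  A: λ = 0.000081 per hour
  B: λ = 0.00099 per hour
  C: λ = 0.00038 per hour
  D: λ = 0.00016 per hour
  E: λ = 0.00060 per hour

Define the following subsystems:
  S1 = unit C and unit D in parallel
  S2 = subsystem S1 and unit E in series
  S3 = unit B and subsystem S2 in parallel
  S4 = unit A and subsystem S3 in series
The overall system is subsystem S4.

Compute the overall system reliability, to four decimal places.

R(A) = exp(−0.000081 × 250) = 0.979954
R(B) = exp(−0.00099 × 250) = 0.780750
R(C) = exp(−0.00038 × 250) = 0.909373
R(D) = exp(−0.00016 × 250) = 0.960789
R(E) = exp(−0.00060 × 250) = 0.860708
Parallel (C and D): 1 − (1 − 0.909373)(1 − 0.960789) = 0.996446
Series ([0.996446] and E): 0.996446 × 0.860708 = 0.857649
Parallel (B and [0.857649]): 1 − (1 − 0.780750)(1 − 0.857649) = 0.968790
Series (A and [0.968790]): 0.979954 × 0.968790 = 0.9494

0.9494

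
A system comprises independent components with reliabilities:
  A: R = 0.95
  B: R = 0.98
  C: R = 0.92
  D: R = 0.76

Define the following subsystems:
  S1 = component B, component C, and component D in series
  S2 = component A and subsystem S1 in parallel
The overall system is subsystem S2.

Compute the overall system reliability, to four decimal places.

Series (B, C, and D): 0.980000 × 0.920000 × 0.760000 = 0.685216
Parallel (A and [0.685216]): 1 − (1 − 0.950000)(1 − 0.685216) = 0.9843

0.9843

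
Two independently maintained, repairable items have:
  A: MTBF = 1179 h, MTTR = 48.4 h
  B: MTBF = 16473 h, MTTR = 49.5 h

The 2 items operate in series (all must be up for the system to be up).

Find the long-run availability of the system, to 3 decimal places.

A(A) = MTBF/(MTBF+MTTR) = 1179/(1179+48.4) = 0.960567
A(B) = MTBF/(MTBF+MTTR) = 16473/(16473+49.5) = 0.997004
Series availability: 0.960567 × 0.997004 = 0.958

0.958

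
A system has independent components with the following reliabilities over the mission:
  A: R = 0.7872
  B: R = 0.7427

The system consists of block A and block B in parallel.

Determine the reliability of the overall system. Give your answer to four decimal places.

0.9452

Parallel (A and B): 1 − (1 − 0.787200)(1 − 0.742700) = 0.9452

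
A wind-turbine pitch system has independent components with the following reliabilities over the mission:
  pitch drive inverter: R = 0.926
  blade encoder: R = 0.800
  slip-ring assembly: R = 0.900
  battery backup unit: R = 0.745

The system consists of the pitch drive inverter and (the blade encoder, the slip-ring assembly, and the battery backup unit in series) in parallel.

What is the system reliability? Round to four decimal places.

Series (blade encoder, slip-ring assembly, and battery backup unit): 0.800000 × 0.900000 × 0.745000 = 0.536400
Parallel (pitch drive inverter and [0.536400]): 1 − (1 − 0.926000)(1 − 0.536400) = 0.9657

0.9657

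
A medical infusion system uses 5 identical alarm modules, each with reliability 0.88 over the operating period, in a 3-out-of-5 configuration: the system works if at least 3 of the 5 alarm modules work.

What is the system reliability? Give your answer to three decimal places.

0.986

R = Σ_{i=3}^{5} C(5,i) p^i (1−p)^{5−i} with p = 0.88
C(5,3)·0.88^3·0.12^2 = 0.09813
C(5,4)·0.88^4·0.12^1 = 0.35982
C(5,5)·0.88^5·0.12^0 = 0.52773
Sum = 0.986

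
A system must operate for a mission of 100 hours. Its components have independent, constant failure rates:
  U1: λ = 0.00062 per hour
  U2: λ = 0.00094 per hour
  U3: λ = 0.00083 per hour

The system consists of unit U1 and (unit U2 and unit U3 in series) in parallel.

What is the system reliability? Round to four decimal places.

0.9902

R(U1) = exp(−0.00062 × 100) = 0.939883
R(U2) = exp(−0.00094 × 100) = 0.910283
R(U3) = exp(−0.00083 × 100) = 0.920351
Series (U2 and U3): 0.910283 × 0.920351 = 0.837780
Parallel (U1 and [0.837780]): 1 − (1 − 0.939883)(1 − 0.837780) = 0.9902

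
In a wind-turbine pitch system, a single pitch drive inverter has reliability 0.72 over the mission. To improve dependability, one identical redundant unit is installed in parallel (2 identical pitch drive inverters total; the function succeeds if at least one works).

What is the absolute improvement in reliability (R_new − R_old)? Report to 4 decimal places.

0.2016

R_before = 0.72
R_after = 1 − (1 − 0.72)^2 = 0.9216
ΔR = 0.9216 − 0.72 = 0.2016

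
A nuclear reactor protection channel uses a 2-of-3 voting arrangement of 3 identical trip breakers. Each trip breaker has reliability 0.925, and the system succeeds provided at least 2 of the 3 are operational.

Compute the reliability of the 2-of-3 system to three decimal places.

0.984

R = Σ_{i=2}^{3} C(3,i) p^i (1−p)^{3−i} with p = 0.925
C(3,2)·0.925^2·0.075^1 = 0.19252
C(3,3)·0.925^3·0.075^0 = 0.79145
Sum = 0.984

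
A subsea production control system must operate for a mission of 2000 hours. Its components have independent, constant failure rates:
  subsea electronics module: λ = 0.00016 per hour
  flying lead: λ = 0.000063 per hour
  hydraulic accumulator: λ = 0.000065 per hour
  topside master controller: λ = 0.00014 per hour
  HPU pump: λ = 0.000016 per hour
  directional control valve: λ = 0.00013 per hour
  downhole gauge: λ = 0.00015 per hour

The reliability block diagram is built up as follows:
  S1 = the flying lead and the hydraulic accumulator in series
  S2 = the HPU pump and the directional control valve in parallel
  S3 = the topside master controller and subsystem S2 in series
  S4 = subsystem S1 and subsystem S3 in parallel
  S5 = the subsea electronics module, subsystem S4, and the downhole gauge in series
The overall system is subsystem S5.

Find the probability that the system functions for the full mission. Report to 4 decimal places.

R(subsea electronics module) = exp(−0.00016 × 2000) = 0.726149
R(flying lead) = exp(−0.000063 × 2000) = 0.881615
R(hydraulic accumulator) = exp(−0.000065 × 2000) = 0.878095
R(topside master controller) = exp(−0.00014 × 2000) = 0.755784
R(HPU pump) = exp(−0.000016 × 2000) = 0.968507
R(directional control valve) = exp(−0.00013 × 2000) = 0.771052
R(downhole gauge) = exp(−0.00015 × 2000) = 0.740818
Series (flying lead and hydraulic accumulator): 0.881615 × 0.878095 = 0.774142
Parallel (HPU pump and directional control valve): 1 − (1 − 0.968507)(1 − 0.771052) = 0.992790
Series (topside master controller and [0.992790]): 0.755784 × 0.992790 = 0.750335
Parallel ([0.774142] and [0.750335]): 1 − (1 − 0.774142)(1 − 0.750335) = 0.943611
Series (subsea electronics module, [0.943611], and downhole gauge): 0.726149 × 0.943611 × 0.740818 = 0.5076

0.5076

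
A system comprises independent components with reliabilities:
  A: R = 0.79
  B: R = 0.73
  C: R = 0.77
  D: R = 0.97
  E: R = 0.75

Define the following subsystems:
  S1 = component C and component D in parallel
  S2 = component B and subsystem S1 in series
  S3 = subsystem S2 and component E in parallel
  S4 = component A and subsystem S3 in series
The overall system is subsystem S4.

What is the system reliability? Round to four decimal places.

Parallel (C and D): 1 − (1 − 0.770000)(1 − 0.970000) = 0.993100
Series (B and [0.993100]): 0.730000 × 0.993100 = 0.724963
Parallel ([0.724963] and E): 1 − (1 − 0.724963)(1 − 0.750000) = 0.931241
Series (A and [0.931241]): 0.790000 × 0.931241 = 0.7357

0.7357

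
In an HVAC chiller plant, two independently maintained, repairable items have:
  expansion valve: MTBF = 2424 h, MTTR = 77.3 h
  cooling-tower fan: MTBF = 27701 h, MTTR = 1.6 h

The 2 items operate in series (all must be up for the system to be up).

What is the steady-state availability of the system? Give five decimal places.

A(expansion valve) = MTBF/(MTBF+MTTR) = 2424/(2424+77.3) = 0.969096
A(cooling-tower fan) = MTBF/(MTBF+MTTR) = 27701/(27701+1.6) = 0.999942
Series availability: 0.969096 × 0.999942 = 0.96904

0.96904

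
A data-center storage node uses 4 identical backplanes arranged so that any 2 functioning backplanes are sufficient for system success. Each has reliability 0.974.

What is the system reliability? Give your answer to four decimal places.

0.9999

R = Σ_{i=2}^{4} C(4,i) p^i (1−p)^{4−i} with p = 0.974
C(4,2)·0.974^2·0.026^2 = 0.003848
C(4,3)·0.974^3·0.026^1 = 0.096097
C(4,4)·0.974^4·0.026^0 = 0.899986
Sum = 0.9999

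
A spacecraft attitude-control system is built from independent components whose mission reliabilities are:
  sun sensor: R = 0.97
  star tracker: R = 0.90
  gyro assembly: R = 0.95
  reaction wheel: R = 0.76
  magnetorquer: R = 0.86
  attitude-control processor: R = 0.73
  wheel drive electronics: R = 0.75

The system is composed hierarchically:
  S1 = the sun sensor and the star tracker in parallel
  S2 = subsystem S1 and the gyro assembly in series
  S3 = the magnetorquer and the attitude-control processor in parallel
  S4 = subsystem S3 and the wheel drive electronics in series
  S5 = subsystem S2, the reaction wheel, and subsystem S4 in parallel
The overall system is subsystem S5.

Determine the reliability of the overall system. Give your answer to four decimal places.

Parallel (sun sensor and star tracker): 1 − (1 − 0.970000)(1 − 0.900000) = 0.997000
Series ([0.997000] and gyro assembly): 0.997000 × 0.950000 = 0.947150
Parallel (magnetorquer and attitude-control processor): 1 − (1 − 0.860000)(1 − 0.730000) = 0.962200
Series ([0.962200] and wheel drive electronics): 0.962200 × 0.750000 = 0.721650
Parallel ([0.947150], reaction wheel, and [0.721650]): 1 − (1 − 0.947150)(1 − 0.760000)(1 − 0.721650) = 0.9965

0.9965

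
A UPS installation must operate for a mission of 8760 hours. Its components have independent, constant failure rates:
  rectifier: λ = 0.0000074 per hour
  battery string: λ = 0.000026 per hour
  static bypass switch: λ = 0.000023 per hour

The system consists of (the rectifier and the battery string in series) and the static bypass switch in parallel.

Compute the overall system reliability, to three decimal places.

0.954

R(rectifier) = exp(−0.0000074 × 8760) = 0.93723
R(battery string) = exp(−0.000026 × 8760) = 0.79632
R(static bypass switch) = exp(−0.000023 × 8760) = 0.81752
Series (rectifier and battery string): 0.93723 × 0.79632 = 0.74633
Parallel ([0.74633] and static bypass switch): 1 − (1 − 0.74633)(1 − 0.81752) = 0.954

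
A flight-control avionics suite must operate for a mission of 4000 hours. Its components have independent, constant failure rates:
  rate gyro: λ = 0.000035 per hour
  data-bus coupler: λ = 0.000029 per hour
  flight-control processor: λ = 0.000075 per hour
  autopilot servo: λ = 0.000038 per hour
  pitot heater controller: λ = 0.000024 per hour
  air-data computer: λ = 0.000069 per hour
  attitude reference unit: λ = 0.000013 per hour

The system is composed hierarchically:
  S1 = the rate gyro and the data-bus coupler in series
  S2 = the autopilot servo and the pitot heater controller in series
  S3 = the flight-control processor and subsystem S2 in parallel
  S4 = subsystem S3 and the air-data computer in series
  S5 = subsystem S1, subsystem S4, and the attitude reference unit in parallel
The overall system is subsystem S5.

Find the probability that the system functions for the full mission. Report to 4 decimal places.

0.9967

R(rate gyro) = exp(−0.000035 × 4000) = 0.869358
R(data-bus coupler) = exp(−0.000029 × 4000) = 0.890475
R(flight-control processor) = exp(−0.000075 × 4000) = 0.740818
R(autopilot servo) = exp(−0.000038 × 4000) = 0.858988
R(pitot heater controller) = exp(−0.000024 × 4000) = 0.908464
R(air-data computer) = exp(−0.000069 × 4000) = 0.758813
R(attitude reference unit) = exp(−0.000013 × 4000) = 0.949329
Series (rate gyro and data-bus coupler): 0.869358 × 0.890475 = 0.774142
Series (autopilot servo and pitot heater controller): 0.858988 × 0.908464 = 0.780360
Parallel (flight-control processor and [0.780360]): 1 − (1 − 0.740818)(1 − 0.780360) = 0.943073
Series ([0.943073] and air-data computer): 0.943073 × 0.758813 = 0.715616
Parallel ([0.774142], [0.715616], and attitude reference unit): 1 − (1 − 0.774142)(1 − 0.715616)(1 − 0.949329) = 0.9967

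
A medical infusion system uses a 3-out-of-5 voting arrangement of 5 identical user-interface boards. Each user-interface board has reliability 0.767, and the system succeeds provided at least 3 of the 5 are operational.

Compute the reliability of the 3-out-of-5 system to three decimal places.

R = Σ_{i=3}^{5} C(5,i) p^i (1−p)^{5−i} with p = 0.767
C(5,3)·0.767^3·0.233^2 = 0.24496
C(5,4)·0.767^4·0.233^1 = 0.40319
C(5,5)·0.767^5·0.233^0 = 0.26545
Sum = 0.914

0.914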